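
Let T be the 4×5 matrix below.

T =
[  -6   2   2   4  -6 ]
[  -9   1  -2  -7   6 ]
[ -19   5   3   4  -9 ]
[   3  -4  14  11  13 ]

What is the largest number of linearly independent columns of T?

Row reduce to echelon form.
R2 ← R2 − (3/2)·R1: [0, -2, -5, -13, 15]
R3 ← R3 − (19/6)·R1: [0, -4/3, -10/3, -26/3, 10]
R4 ← R4 + (1/2)·R1: [0, -3, 15, 13, 10]
R3 ← R3 − (2/3)·R2: [0, 0, 0, 0, 0]
R4 ← R4 − (3/2)·R2: [0, 0, 45/2, 65/2, -25/2]
Swap R3 ↔ R4
Echelon form has 3 nonzero rows, so rank(T) = 3.
The rank gives the maximum number of linearly independent columns: 3.

3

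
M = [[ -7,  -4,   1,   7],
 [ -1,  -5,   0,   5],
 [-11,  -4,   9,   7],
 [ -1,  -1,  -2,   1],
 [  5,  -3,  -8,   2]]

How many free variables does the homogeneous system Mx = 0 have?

0

Row reduce to echelon form.
R2 ← R2 − (1/7)·R1: [0, -31/7, -1/7, 4]
R3 ← R3 − (11/7)·R1: [0, 16/7, 52/7, -4]
R4 ← R4 − (1/7)·R1: [0, -3/7, -15/7, 0]
R5 ← R5 + (5/7)·R1: [0, -41/7, -51/7, 7]
R3 ← R3 + (16/31)·R2: [0, 0, 228/31, -60/31]
R4 ← R4 − (3/31)·R2: [0, 0, -66/31, -12/31]
R5 ← R5 − (41/31)·R2: [0, 0, -220/31, 53/31]
R4 ← R4 + (11/38)·R3: [0, 0, 0, -18/19]
R5 ← R5 + (55/57)·R3: [0, 0, 0, -3/19]
R5 ← R5 − (1/6)·R4: [0, 0, 0, 0]
4 nonzero rows, so rank(M) = 4.
M has 4 columns; by rank–nullity, nullity = 4 − 4 = 0.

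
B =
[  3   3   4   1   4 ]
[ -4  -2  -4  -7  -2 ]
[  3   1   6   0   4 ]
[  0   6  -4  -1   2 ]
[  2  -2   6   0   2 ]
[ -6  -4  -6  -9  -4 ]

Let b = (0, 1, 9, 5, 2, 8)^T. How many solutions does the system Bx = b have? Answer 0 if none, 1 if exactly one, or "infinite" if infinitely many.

0

Row reduce the augmented matrix [B | b].
R2 ← R2 + (4/3)·R1: [0, 2, 4/3, -17/3, 10/3, 1]
R3 ← R3 − R1: [0, -2, 2, -1, 0, 9]
R5 ← R5 − (2/3)·R1: [0, -4, 10/3, -2/3, -2/3, 2]
R6 ← R6 + (2)·R1: [0, 2, 2, -7, 4, 8]
R3 ← R3 + R2: [0, 0, 10/3, -20/3, 10/3, 10]
R4 ← R4 − (3)·R2: [0, 0, -8, 16, -8, 2]
R5 ← R5 + (2)·R2: [0, 0, 6, -12, 6, 4]
R6 ← R6 − R2: [0, 0, 2/3, -4/3, 2/3, 7]
R4 ← R4 + (12/5)·R3: [0, 0, 0, 0, 0, 26]
R5 ← R5 − (9/5)·R3: [0, 0, 0, 0, 0, -14]
R6 ← R6 − (1/5)·R3: [0, 0, 0, 0, 0, 5]
R5 ← R5 + (7/13)·R4: [0, 0, 0, 0, 0, 0]
R6 ← R6 − (5/26)·R4: [0, 0, 0, 0, 0, 0]
The echelon form has 4 nonzero rows; the last pivot sits in the augmented column, so rank(B) = 3 but rank([B|b]) = 4.
Since the ranks differ, the system is inconsistent.
It has no solutions.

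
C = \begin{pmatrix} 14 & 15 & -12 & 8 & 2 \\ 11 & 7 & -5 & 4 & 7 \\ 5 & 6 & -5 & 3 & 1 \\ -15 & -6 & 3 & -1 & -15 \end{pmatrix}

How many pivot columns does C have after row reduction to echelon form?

Row reduce to echelon form.
R2 ← R2 − (11/14)·R1: [0, -67/14, 31/7, -16/7, 38/7]
R3 ← R3 − (5/14)·R1: [0, 9/14, -5/7, 1/7, 2/7]
R4 ← R4 + (15/14)·R1: [0, 141/14, -69/7, 53/7, -90/7]
R3 ← R3 + (9/67)·R2: [0, 0, -8/67, -11/67, 68/67]
R4 ← R4 + (141/67)·R2: [0, 0, -36/67, 185/67, -96/67]
R4 ← R4 − (9/2)·R3: [0, 0, 0, 7/2, -6]
Echelon form has 4 nonzero rows, so rank(C) = 4.
Each nonzero row contributes one pivot column: 4 pivot columns.

4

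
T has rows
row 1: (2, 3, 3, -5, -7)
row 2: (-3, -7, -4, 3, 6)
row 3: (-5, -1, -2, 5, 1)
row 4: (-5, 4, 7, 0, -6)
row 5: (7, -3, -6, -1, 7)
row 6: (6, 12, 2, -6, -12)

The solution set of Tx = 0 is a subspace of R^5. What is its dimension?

Row reduce to echelon form.
R2 ← R2 + (3/2)·R1: [0, -5/2, 1/2, -9/2, -9/2]
R3 ← R3 + (5/2)·R1: [0, 13/2, 11/2, -15/2, -33/2]
R4 ← R4 + (5/2)·R1: [0, 23/2, 29/2, -25/2, -47/2]
R5 ← R5 − (7/2)·R1: [0, -27/2, -33/2, 33/2, 63/2]
R6 ← R6 − (3)·R1: [0, 3, -7, 9, 9]
R3 ← R3 + (13/5)·R2: [0, 0, 34/5, -96/5, -141/5]
R4 ← R4 + (23/5)·R2: [0, 0, 84/5, -166/5, -221/5]
R5 ← R5 − (27/5)·R2: [0, 0, -96/5, 204/5, 279/5]
R6 ← R6 + (6/5)·R2: [0, 0, -32/5, 18/5, 18/5]
R4 ← R4 − (42/17)·R3: [0, 0, 0, 242/17, 433/17]
R5 ← R5 + (48/17)·R3: [0, 0, 0, -228/17, -405/17]
R6 ← R6 + (16/17)·R3: [0, 0, 0, -246/17, -390/17]
R5 ← R5 + (114/121)·R4: [0, 0, 0, 0, 21/121]
R6 ← R6 + (123/121)·R4: [0, 0, 0, 0, 357/121]
R6 ← R6 − (17)·R5: [0, 0, 0, 0, 0]
5 nonzero rows, so rank(T) = 5.
T has 5 columns; by rank–nullity, nullity = 5 − 5 = 0.

0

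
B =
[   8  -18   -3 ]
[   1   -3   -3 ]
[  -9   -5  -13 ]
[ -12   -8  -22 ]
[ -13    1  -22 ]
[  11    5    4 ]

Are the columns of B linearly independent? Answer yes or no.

yes

Row reduce B to echelon form.
R2 ← R2 − (1/8)·R1: [0, -3/4, -21/8]
R3 ← R3 + (9/8)·R1: [0, -101/4, -131/8]
R4 ← R4 + (3/2)·R1: [0, -35, -53/2]
R5 ← R5 + (13/8)·R1: [0, -113/4, -215/8]
R6 ← R6 − (11/8)·R1: [0, 119/4, 65/8]
R3 ← R3 − (101/3)·R2: [0, 0, 72]
R4 ← R4 − (140/3)·R2: [0, 0, 96]
R5 ← R5 − (113/3)·R2: [0, 0, 72]
R6 ← R6 + (119/3)·R2: [0, 0, -96]
R4 ← R4 − (4/3)·R3: [0, 0, 0]
R5 ← R5 − R3: [0, 0, 0]
R6 ← R6 + (4/3)·R3: [0, 0, 0]
3 pivots among 3 columns.
Every column is a pivot column, so the columns are linearly independent.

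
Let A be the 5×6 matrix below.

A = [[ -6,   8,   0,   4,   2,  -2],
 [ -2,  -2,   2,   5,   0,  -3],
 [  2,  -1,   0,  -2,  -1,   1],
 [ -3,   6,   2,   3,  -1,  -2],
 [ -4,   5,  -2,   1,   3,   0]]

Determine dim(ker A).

3

Row reduce to echelon form.
R2 ← R2 − (1/3)·R1: [0, -14/3, 2, 11/3, -2/3, -7/3]
R3 ← R3 + (1/3)·R1: [0, 5/3, 0, -2/3, -1/3, 1/3]
R4 ← R4 − (1/2)·R1: [0, 2, 2, 1, -2, -1]
R5 ← R5 − (2/3)·R1: [0, -1/3, -2, -5/3, 5/3, 4/3]
R3 ← R3 + (5/14)·R2: [0, 0, 5/7, 9/14, -4/7, -1/2]
R4 ← R4 + (3/7)·R2: [0, 0, 20/7, 18/7, -16/7, -2]
R5 ← R5 − (1/14)·R2: [0, 0, -15/7, -27/14, 12/7, 3/2]
R4 ← R4 − (4)·R3: [0, 0, 0, 0, 0, 0]
R5 ← R5 + (3)·R3: [0, 0, 0, 0, 0, 0]
3 nonzero rows, so rank(A) = 3.
A has 6 columns; by rank–nullity, nullity = 6 − 3 = 3.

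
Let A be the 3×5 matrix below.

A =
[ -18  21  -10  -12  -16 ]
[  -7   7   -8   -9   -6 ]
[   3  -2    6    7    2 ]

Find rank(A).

3

Row reduce to echelon form.
R2 ← R2 − (7/18)·R1: [0, -7/6, -37/9, -13/3, 2/9]
R3 ← R3 + (1/6)·R1: [0, 3/2, 13/3, 5, -2/3]
R3 ← R3 + (9/7)·R2: [0, 0, -20/21, -4/7, -8/21]
Echelon form has 3 nonzero rows, so rank(A) = 3.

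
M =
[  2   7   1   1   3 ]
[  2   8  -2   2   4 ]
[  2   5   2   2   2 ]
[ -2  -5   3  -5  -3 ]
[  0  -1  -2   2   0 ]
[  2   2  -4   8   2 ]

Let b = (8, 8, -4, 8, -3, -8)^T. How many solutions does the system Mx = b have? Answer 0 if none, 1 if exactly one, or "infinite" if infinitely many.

Row reduce the augmented matrix [M | b].
R2 ← R2 − R1: [0, 1, -3, 1, 1, 0]
R3 ← R3 − R1: [0, -2, 1, 1, -1, -12]
R4 ← R4 + R1: [0, 2, 4, -4, 0, 16]
R6 ← R6 − R1: [0, -5, -5, 7, -1, -16]
R3 ← R3 + (2)·R2: [0, 0, -5, 3, 1, -12]
R4 ← R4 − (2)·R2: [0, 0, 10, -6, -2, 16]
R5 ← R5 + R2: [0, 0, -5, 3, 1, -3]
R6 ← R6 + (5)·R2: [0, 0, -20, 12, 4, -16]
R4 ← R4 + (2)·R3: [0, 0, 0, 0, 0, -8]
R5 ← R5 − R3: [0, 0, 0, 0, 0, 9]
R6 ← R6 − (4)·R3: [0, 0, 0, 0, 0, 32]
R5 ← R5 + (9/8)·R4: [0, 0, 0, 0, 0, 0]
R6 ← R6 + (4)·R4: [0, 0, 0, 0, 0, 0]
The echelon form has 4 nonzero rows; the last pivot sits in the augmented column, so rank(M) = 3 but rank([M|b]) = 4.
Since the ranks differ, the system is inconsistent.
It has no solutions.

0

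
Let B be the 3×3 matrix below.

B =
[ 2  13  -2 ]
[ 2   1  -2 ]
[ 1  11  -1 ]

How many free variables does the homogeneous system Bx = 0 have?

1

Row reduce to echelon form.
R2 ← R2 − R1: [0, -12, 0]
R3 ← R3 − (1/2)·R1: [0, 9/2, 0]
R3 ← R3 + (3/8)·R2: [0, 0, 0]
2 nonzero rows, so rank(B) = 2.
B has 3 columns; by rank–nullity, nullity = 3 − 2 = 1.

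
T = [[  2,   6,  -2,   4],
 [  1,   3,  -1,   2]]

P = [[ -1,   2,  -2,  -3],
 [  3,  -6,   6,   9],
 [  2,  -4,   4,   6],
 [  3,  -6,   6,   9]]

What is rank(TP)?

First compute TP:
[[ 24, -48,  48,  72],
 [ 12, -24,  24,  36]]
Now row reduce the product.
R2 ← R2 − (1/2)·R1: [0, 0, 0, 0]
1 nonzero row, so rank(TP) = 1.

1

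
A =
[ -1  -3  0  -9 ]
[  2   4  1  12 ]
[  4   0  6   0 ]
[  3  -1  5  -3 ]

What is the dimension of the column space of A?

2

Row reduce to echelon form.
R2 ← R2 + (2)·R1: [0, -2, 1, -6]
R3 ← R3 + (4)·R1: [0, -12, 6, -36]
R4 ← R4 + (3)·R1: [0, -10, 5, -30]
R3 ← R3 − (6)·R2: [0, 0, 0, 0]
R4 ← R4 − (5)·R2: [0, 0, 0, 0]
Echelon form has 2 nonzero rows, so rank(A) = 2.
The column space has dimension equal to the rank: 2.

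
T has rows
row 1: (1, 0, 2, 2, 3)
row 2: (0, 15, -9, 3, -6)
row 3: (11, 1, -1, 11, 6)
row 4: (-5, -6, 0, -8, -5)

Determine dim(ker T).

2

Row reduce to echelon form.
R3 ← R3 − (11)·R1: [0, 1, -23, -11, -27]
R4 ← R4 + (5)·R1: [0, -6, 10, 2, 10]
R3 ← R3 − (1/15)·R2: [0, 0, -112/5, -56/5, -133/5]
R4 ← R4 + (2/5)·R2: [0, 0, 32/5, 16/5, 38/5]
R4 ← R4 + (2/7)·R3: [0, 0, 0, 0, 0]
3 nonzero rows, so rank(T) = 3.
T has 5 columns; by rank–nullity, nullity = 5 − 3 = 2.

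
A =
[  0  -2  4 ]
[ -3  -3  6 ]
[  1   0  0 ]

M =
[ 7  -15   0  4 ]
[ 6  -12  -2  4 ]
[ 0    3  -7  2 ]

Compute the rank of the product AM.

2

First compute AM:
[[-12,  36, -24,   0],
 [-39,  99, -36, -12],
 [  7, -15,   0,   4]]
Now row reduce the product.
R2 ← R2 − (13/4)·R1: [0, -18, 42, -12]
R3 ← R3 + (7/12)·R1: [0, 6, -14, 4]
R3 ← R3 + (1/3)·R2: [0, 0, 0, 0]
2 nonzero rows, so rank(AM) = 2.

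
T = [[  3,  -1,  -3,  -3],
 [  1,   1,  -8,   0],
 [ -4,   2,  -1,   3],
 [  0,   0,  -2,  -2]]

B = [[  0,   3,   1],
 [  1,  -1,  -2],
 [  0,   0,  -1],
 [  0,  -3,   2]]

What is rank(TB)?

First compute TB:
[[ -1,  19,   2],
 [  1,   2,   7],
 [  2, -23,  -1],
 [  0,   6,  -2]]
Now row reduce the product.
R2 ← R2 + R1: [0, 21, 9]
R3 ← R3 + (2)·R1: [0, 15, 3]
R3 ← R3 − (5/7)·R2: [0, 0, -24/7]
R4 ← R4 − (2/7)·R2: [0, 0, -32/7]
R4 ← R4 − (4/3)·R3: [0, 0, 0]
3 nonzero rows, so rank(TB) = 3.

3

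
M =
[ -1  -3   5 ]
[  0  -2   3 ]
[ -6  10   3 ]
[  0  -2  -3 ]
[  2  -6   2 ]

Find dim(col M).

3

Row reduce to echelon form.
R3 ← R3 − (6)·R1: [0, 28, -27]
R5 ← R5 + (2)·R1: [0, -12, 12]
R3 ← R3 + (14)·R2: [0, 0, 15]
R4 ← R4 − R2: [0, 0, -6]
R5 ← R5 − (6)·R2: [0, 0, -6]
R4 ← R4 + (2/5)·R3: [0, 0, 0]
R5 ← R5 + (2/5)·R3: [0, 0, 0]
Echelon form has 3 nonzero rows, so rank(M) = 3.
The column space has dimension equal to the rank: 3.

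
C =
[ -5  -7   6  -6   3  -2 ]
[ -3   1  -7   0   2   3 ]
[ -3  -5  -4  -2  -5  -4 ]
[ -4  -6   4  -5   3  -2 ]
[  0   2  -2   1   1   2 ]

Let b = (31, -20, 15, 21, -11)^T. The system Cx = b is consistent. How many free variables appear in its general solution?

2

Row reduce the augmented matrix [C | b].
R2 ← R2 − (3/5)·R1: [0, 26/5, -53/5, 18/5, 1/5, 21/5, -193/5]
R3 ← R3 − (3/5)·R1: [0, -4/5, -38/5, 8/5, -34/5, -14/5, -18/5]
R4 ← R4 − (4/5)·R1: [0, -2/5, -4/5, -1/5, 3/5, -2/5, -19/5]
R3 ← R3 + (2/13)·R2: [0, 0, -120/13, 28/13, -88/13, -28/13, -124/13]
R4 ← R4 + (1/13)·R2: [0, 0, -21/13, 1/13, 8/13, -1/13, -88/13]
R5 ← R5 − (5/13)·R2: [0, 0, 27/13, -5/13, 12/13, 5/13, 50/13]
R4 ← R4 − (7/40)·R3: [0, 0, 0, -3/10, 9/5, 3/10, -51/10]
R5 ← R5 + (9/40)·R3: [0, 0, 0, 1/10, -3/5, -1/10, 17/10]
R5 ← R5 + (1/3)·R4: [0, 0, 0, 0, 0, 0, 0]
The echelon form has 4 nonzero rows, and every pivot lies in the first 6 columns, so rank(C) = rank([C|b]) = 4.
The system is consistent.
Free variables = (unknowns) − (rank) = 6 − 4 = 2.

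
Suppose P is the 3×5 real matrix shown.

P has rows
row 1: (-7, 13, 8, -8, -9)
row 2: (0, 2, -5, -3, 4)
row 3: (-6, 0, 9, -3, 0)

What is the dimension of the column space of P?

3

Row reduce to echelon form.
R3 ← R3 − (6/7)·R1: [0, -78/7, 15/7, 27/7, 54/7]
R3 ← R3 + (39/7)·R2: [0, 0, -180/7, -90/7, 30]
Echelon form has 3 nonzero rows, so rank(P) = 3.
The column space has dimension equal to the rank: 3.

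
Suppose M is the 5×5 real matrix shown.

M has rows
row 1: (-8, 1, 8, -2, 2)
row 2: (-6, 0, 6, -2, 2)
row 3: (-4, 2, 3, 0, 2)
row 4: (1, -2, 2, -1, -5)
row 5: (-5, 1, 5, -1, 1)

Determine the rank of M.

Row reduce to echelon form.
R2 ← R2 − (3/4)·R1: [0, -3/4, 0, -1/2, 1/2]
R3 ← R3 − (1/2)·R1: [0, 3/2, -1, 1, 1]
R4 ← R4 + (1/8)·R1: [0, -15/8, 3, -5/4, -19/4]
R5 ← R5 − (5/8)·R1: [0, 3/8, 0, 1/4, -1/4]
R3 ← R3 + (2)·R2: [0, 0, -1, 0, 2]
R4 ← R4 − (5/2)·R2: [0, 0, 3, 0, -6]
R5 ← R5 + (1/2)·R2: [0, 0, 0, 0, 0]
R4 ← R4 + (3)·R3: [0, 0, 0, 0, 0]
Echelon form has 3 nonzero rows, so rank(M) = 3.

3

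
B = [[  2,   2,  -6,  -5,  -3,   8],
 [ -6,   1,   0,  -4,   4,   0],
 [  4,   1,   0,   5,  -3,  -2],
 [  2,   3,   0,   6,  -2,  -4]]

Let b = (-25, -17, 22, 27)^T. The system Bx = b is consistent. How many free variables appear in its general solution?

3

Row reduce the augmented matrix [B | b].
R2 ← R2 + (3)·R1: [0, 7, -18, -19, -5, 24, -92]
R3 ← R3 − (2)·R1: [0, -3, 12, 15, 3, -18, 72]
R4 ← R4 − R1: [0, 1, 6, 11, 1, -12, 52]
R3 ← R3 + (3/7)·R2: [0, 0, 30/7, 48/7, 6/7, -54/7, 228/7]
R4 ← R4 − (1/7)·R2: [0, 0, 60/7, 96/7, 12/7, -108/7, 456/7]
R4 ← R4 − (2)·R3: [0, 0, 0, 0, 0, 0, 0]
The echelon form has 3 nonzero rows, and every pivot lies in the first 6 columns, so rank(B) = rank([B|b]) = 3.
The system is consistent.
Free variables = (unknowns) − (rank) = 6 − 3 = 3.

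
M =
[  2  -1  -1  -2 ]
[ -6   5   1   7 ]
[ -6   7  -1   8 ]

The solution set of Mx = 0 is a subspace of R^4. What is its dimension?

Row reduce to echelon form.
R2 ← R2 + (3)·R1: [0, 2, -2, 1]
R3 ← R3 + (3)·R1: [0, 4, -4, 2]
R3 ← R3 − (2)·R2: [0, 0, 0, 0]
2 nonzero rows, so rank(M) = 2.
M has 4 columns; by rank–nullity, nullity = 4 − 2 = 2.

2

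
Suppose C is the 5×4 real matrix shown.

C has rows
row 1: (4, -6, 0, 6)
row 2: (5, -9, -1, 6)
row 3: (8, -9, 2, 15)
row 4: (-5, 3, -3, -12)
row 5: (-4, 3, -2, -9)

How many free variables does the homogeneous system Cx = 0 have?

Row reduce to echelon form.
R2 ← R2 − (5/4)·R1: [0, -3/2, -1, -3/2]
R3 ← R3 − (2)·R1: [0, 3, 2, 3]
R4 ← R4 + (5/4)·R1: [0, -9/2, -3, -9/2]
R5 ← R5 + R1: [0, -3, -2, -3]
R3 ← R3 + (2)·R2: [0, 0, 0, 0]
R4 ← R4 − (3)·R2: [0, 0, 0, 0]
R5 ← R5 − (2)·R2: [0, 0, 0, 0]
2 nonzero rows, so rank(C) = 2.
C has 4 columns; by rank–nullity, nullity = 4 − 2 = 2.

2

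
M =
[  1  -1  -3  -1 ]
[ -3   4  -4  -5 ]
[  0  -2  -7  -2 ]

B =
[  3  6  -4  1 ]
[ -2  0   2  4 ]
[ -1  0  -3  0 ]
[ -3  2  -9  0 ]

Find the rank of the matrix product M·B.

First compute MB:
[[ 11,   4,  12,  -3],
 [  2, -28,  77,  13],
 [ 17,  -4,  35,  -8]]
Now row reduce the product.
R2 ← R2 − (2/11)·R1: [0, -316/11, 823/11, 149/11]
R3 ← R3 − (17/11)·R1: [0, -112/11, 181/11, -37/11]
R3 ← R3 − (28/79)·R2: [0, 0, -795/79, -645/79]
3 nonzero rows, so rank(MB) = 3.

3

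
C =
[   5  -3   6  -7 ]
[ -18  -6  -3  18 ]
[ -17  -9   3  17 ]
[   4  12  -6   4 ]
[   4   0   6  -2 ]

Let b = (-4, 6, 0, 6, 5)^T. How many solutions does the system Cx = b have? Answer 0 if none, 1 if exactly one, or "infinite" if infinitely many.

0

Row reduce the augmented matrix [C | b].
R2 ← R2 + (18/5)·R1: [0, -84/5, 93/5, -36/5, -42/5]
R3 ← R3 + (17/5)·R1: [0, -96/5, 117/5, -34/5, -68/5]
R4 ← R4 − (4/5)·R1: [0, 72/5, -54/5, 48/5, 46/5]
R5 ← R5 − (4/5)·R1: [0, 12/5, 6/5, 18/5, 41/5]
R3 ← R3 − (8/7)·R2: [0, 0, 15/7, 10/7, -4]
R4 ← R4 + (6/7)·R2: [0, 0, 36/7, 24/7, 2]
R5 ← R5 + (1/7)·R2: [0, 0, 27/7, 18/7, 7]
R4 ← R4 − (12/5)·R3: [0, 0, 0, 0, 58/5]
R5 ← R5 − (9/5)·R3: [0, 0, 0, 0, 71/5]
R5 ← R5 − (71/58)·R4: [0, 0, 0, 0, 0]
The echelon form has 4 nonzero rows; the last pivot sits in the augmented column, so rank(C) = 3 but rank([C|b]) = 4.
Since the ranks differ, the system is inconsistent.
It has no solutions.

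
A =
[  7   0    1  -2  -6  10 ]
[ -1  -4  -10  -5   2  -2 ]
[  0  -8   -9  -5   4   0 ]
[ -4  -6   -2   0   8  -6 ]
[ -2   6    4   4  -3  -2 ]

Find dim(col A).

5

Row reduce to echelon form.
R2 ← R2 + (1/7)·R1: [0, -4, -69/7, -37/7, 8/7, -4/7]
R4 ← R4 + (4/7)·R1: [0, -6, -10/7, -8/7, 32/7, -2/7]
R5 ← R5 + (2/7)·R1: [0, 6, 30/7, 24/7, -33/7, 6/7]
R3 ← R3 − (2)·R2: [0, 0, 75/7, 39/7, 12/7, 8/7]
R4 ← R4 − (3/2)·R2: [0, 0, 187/14, 95/14, 20/7, 4/7]
R5 ← R5 + (3/2)·R2: [0, 0, -21/2, -9/2, -3, 0]
R4 ← R4 − (187/150)·R3: [0, 0, 0, -4/25, 18/25, -64/75]
R5 ← R5 + (49/50)·R3: [0, 0, 0, 24/25, -33/25, 28/25]
R5 ← R5 + (6)·R4: [0, 0, 0, 0, 3, -4]
Echelon form has 5 nonzero rows, so rank(A) = 5.
The column space has dimension equal to the rank: 5.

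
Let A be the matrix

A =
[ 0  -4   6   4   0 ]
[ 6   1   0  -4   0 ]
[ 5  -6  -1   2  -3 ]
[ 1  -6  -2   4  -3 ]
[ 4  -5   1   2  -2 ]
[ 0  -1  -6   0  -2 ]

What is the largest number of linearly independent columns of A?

3

Row reduce to echelon form.
Swap R1 ↔ R2
R3 ← R3 − (5/6)·R1: [0, -41/6, -1, 16/3, -3]
R4 ← R4 − (1/6)·R1: [0, -37/6, -2, 14/3, -3]
R5 ← R5 − (2/3)·R1: [0, -17/3, 1, 14/3, -2]
R3 ← R3 − (41/24)·R2: [0, 0, -45/4, -3/2, -3]
R4 ← R4 − (37/24)·R2: [0, 0, -45/4, -3/2, -3]
R5 ← R5 − (17/12)·R2: [0, 0, -15/2, -1, -2]
R6 ← R6 − (1/4)·R2: [0, 0, -15/2, -1, -2]
R4 ← R4 − R3: [0, 0, 0, 0, 0]
R5 ← R5 − (2/3)·R3: [0, 0, 0, 0, 0]
R6 ← R6 − (2/3)·R3: [0, 0, 0, 0, 0]
Echelon form has 3 nonzero rows, so rank(A) = 3.
The rank gives the maximum number of linearly independent columns: 3.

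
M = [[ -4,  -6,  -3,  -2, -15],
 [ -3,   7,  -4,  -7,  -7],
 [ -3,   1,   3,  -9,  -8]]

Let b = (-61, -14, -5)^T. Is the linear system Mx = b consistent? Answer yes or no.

Row reduce the augmented matrix [M | b].
R2 ← R2 − (3/4)·R1: [0, 23/2, -7/4, -11/2, 17/4, 127/4]
R3 ← R3 − (3/4)·R1: [0, 11/2, 21/4, -15/2, 13/4, 163/4]
R3 ← R3 − (11/23)·R2: [0, 0, 140/23, -112/23, 28/23, 588/23]
The echelon form has 3 nonzero rows, and every pivot lies in the first 5 columns, so rank(M) = rank([M|b]) = 3.
The system is consistent.

yes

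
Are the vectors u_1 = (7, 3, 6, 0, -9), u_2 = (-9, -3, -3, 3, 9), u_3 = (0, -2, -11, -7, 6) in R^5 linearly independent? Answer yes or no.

no

Form the matrix with these vectors as rows and row reduce.
R2 ← R2 + (9/7)·R1: [0, 6/7, 33/7, 3, -18/7]
R3 ← R3 + (7/3)·R2: [0, 0, 0, 0, 0]
2 nonzero rows, so the 3 vectors span a space of dimension 2.
Since 2 < 3, the vectors are linearly dependent.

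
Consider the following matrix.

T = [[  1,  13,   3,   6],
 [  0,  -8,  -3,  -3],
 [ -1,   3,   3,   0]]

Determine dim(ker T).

2

Row reduce to echelon form.
R3 ← R3 + R1: [0, 16, 6, 6]
R3 ← R3 + (2)·R2: [0, 0, 0, 0]
2 nonzero rows, so rank(T) = 2.
T has 4 columns; by rank–nullity, nullity = 4 − 2 = 2.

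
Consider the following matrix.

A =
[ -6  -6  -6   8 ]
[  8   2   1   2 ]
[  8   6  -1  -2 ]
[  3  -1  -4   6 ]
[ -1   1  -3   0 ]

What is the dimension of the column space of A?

Row reduce to echelon form.
R2 ← R2 + (4/3)·R1: [0, -6, -7, 38/3]
R3 ← R3 + (4/3)·R1: [0, -2, -9, 26/3]
R4 ← R4 + (1/2)·R1: [0, -4, -7, 10]
R5 ← R5 − (1/6)·R1: [0, 2, -2, -4/3]
R3 ← R3 − (1/3)·R2: [0, 0, -20/3, 40/9]
R4 ← R4 − (2/3)·R2: [0, 0, -7/3, 14/9]
R5 ← R5 + (1/3)·R2: [0, 0, -13/3, 26/9]
R4 ← R4 − (7/20)·R3: [0, 0, 0, 0]
R5 ← R5 − (13/20)·R3: [0, 0, 0, 0]
Echelon form has 3 nonzero rows, so rank(A) = 3.
The column space has dimension equal to the rank: 3.

3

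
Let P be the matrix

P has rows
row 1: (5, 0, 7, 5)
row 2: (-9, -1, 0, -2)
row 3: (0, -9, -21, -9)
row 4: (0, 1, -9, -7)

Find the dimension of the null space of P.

Row reduce to echelon form.
R2 ← R2 + (9/5)·R1: [0, -1, 63/5, 7]
R3 ← R3 − (9)·R2: [0, 0, -672/5, -72]
R4 ← R4 + R2: [0, 0, 18/5, 0]
R4 ← R4 + (3/112)·R3: [0, 0, 0, -27/14]
4 nonzero rows, so rank(P) = 4.
P has 4 columns; by rank–nullity, nullity = 4 − 4 = 0.

0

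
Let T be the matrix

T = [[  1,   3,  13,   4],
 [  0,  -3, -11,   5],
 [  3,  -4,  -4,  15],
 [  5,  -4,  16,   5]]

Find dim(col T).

Row reduce to echelon form.
R3 ← R3 − (3)·R1: [0, -13, -43, 3]
R4 ← R4 − (5)·R1: [0, -19, -49, -15]
R3 ← R3 − (13/3)·R2: [0, 0, 14/3, -56/3]
R4 ← R4 − (19/3)·R2: [0, 0, 62/3, -140/3]
R4 ← R4 − (31/7)·R3: [0, 0, 0, 36]
Echelon form has 4 nonzero rows, so rank(T) = 4.
The column space has dimension equal to the rank: 4.

4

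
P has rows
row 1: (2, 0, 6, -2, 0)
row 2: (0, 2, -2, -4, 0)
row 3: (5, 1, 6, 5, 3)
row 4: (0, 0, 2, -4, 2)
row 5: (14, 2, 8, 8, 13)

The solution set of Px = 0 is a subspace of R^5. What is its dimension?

0

Row reduce to echelon form.
R3 ← R3 − (5/2)·R1: [0, 1, -9, 10, 3]
R5 ← R5 − (7)·R1: [0, 2, -34, 22, 13]
R3 ← R3 − (1/2)·R2: [0, 0, -8, 12, 3]
R5 ← R5 − R2: [0, 0, -32, 26, 13]
R4 ← R4 + (1/4)·R3: [0, 0, 0, -1, 11/4]
R5 ← R5 − (4)·R3: [0, 0, 0, -22, 1]
R5 ← R5 − (22)·R4: [0, 0, 0, 0, -119/2]
5 nonzero rows, so rank(P) = 5.
P has 5 columns; by rank–nullity, nullity = 5 − 5 = 0.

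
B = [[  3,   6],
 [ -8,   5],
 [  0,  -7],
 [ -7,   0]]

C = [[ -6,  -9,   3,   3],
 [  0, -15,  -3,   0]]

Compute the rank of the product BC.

2

First compute BC:
[[-18, -117,  -9,   9],
 [ 48,  -3, -39, -24],
 [  0, 105,  21,   0],
 [ 42,  63, -21, -21]]
Now row reduce the product.
R2 ← R2 + (8/3)·R1: [0, -315, -63, 0]
R4 ← R4 + (7/3)·R1: [0, -210, -42, 0]
R3 ← R3 + (1/3)·R2: [0, 0, 0, 0]
R4 ← R4 − (2/3)·R2: [0, 0, 0, 0]
2 nonzero rows, so rank(BC) = 2.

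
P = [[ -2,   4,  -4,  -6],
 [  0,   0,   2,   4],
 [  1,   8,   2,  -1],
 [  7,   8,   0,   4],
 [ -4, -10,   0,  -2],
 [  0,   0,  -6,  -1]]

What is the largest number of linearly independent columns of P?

4

Row reduce to echelon form.
R3 ← R3 + (1/2)·R1: [0, 10, 0, -4]
R4 ← R4 + (7/2)·R1: [0, 22, -14, -17]
R5 ← R5 − (2)·R1: [0, -18, 8, 10]
Swap R2 ↔ R3
R4 ← R4 − (11/5)·R2: [0, 0, -14, -41/5]
R5 ← R5 + (9/5)·R2: [0, 0, 8, 14/5]
R4 ← R4 + (7)·R3: [0, 0, 0, 99/5]
R5 ← R5 − (4)·R3: [0, 0, 0, -66/5]
R6 ← R6 + (3)·R3: [0, 0, 0, 11]
R5 ← R5 + (2/3)·R4: [0, 0, 0, 0]
R6 ← R6 − (5/9)·R4: [0, 0, 0, 0]
Echelon form has 4 nonzero rows, so rank(P) = 4.
The rank gives the maximum number of linearly independent columns: 4.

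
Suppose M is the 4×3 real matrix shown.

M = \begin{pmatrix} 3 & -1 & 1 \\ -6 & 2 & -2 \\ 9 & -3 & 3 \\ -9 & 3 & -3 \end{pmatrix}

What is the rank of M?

Row reduce to echelon form.
R2 ← R2 + (2)·R1: [0, 0, 0]
R3 ← R3 − (3)·R1: [0, 0, 0]
R4 ← R4 + (3)·R1: [0, 0, 0]
Echelon form has 1 nonzero row, so rank(M) = 1.

1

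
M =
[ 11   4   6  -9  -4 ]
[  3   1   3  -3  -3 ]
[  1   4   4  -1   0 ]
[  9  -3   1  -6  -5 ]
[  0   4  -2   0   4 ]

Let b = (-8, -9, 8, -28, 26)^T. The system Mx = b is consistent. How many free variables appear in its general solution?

Row reduce the augmented matrix [M | b].
R2 ← R2 − (3/11)·R1: [0, -1/11, 15/11, -6/11, -21/11, -75/11]
R3 ← R3 − (1/11)·R1: [0, 40/11, 38/11, -2/11, 4/11, 96/11]
R4 ← R4 − (9/11)·R1: [0, -69/11, -43/11, 15/11, -19/11, -236/11]
R3 ← R3 + (40)·R2: [0, 0, 58, -22, -76, -264]
R4 ← R4 − (69)·R2: [0, 0, -98, 39, 130, 449]
R5 ← R5 + (44)·R2: [0, 0, 58, -24, -80, -274]
R4 ← R4 + (49/29)·R3: [0, 0, 0, 53/29, 46/29, 85/29]
R5 ← R5 − R3: [0, 0, 0, -2, -4, -10]
R5 ← R5 + (58/53)·R4: [0, 0, 0, 0, -120/53, -360/53]
The echelon form has 5 nonzero rows, and every pivot lies in the first 5 columns, so rank(M) = rank([M|b]) = 5.
The system is consistent.
Free variables = (unknowns) − (rank) = 5 − 5 = 0.

0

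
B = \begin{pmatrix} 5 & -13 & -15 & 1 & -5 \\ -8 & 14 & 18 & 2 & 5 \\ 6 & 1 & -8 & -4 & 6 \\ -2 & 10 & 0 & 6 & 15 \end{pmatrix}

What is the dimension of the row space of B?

Row reduce to echelon form.
R2 ← R2 + (8/5)·R1: [0, -34/5, -6, 18/5, -3]
R3 ← R3 − (6/5)·R1: [0, 83/5, 10, -26/5, 12]
R4 ← R4 + (2/5)·R1: [0, 24/5, -6, 32/5, 13]
R3 ← R3 + (83/34)·R2: [0, 0, -79/17, 61/17, 159/34]
R4 ← R4 + (12/17)·R2: [0, 0, -174/17, 152/17, 185/17]
R4 ← R4 − (174/79)·R3: [0, 0, 0, 82/79, 46/79]
Echelon form has 4 nonzero rows, so rank(B) = 4.
The row space has dimension equal to the rank: 4.

4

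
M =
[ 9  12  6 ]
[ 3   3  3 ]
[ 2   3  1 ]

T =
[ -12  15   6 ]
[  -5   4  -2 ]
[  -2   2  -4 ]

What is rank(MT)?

2

First compute MT:
[[-180, 195,   6],
 [-57,  63,   0],
 [-41,  44,   2]]
Now row reduce the product.
R2 ← R2 − (19/60)·R1: [0, 5/4, -19/10]
R3 ← R3 − (41/180)·R1: [0, -5/12, 19/30]
R3 ← R3 + (1/3)·R2: [0, 0, 0]
2 nonzero rows, so rank(MT) = 2.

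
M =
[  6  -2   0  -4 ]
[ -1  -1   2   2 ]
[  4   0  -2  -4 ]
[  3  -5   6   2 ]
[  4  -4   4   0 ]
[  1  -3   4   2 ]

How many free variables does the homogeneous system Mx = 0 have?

2

Row reduce to echelon form.
R2 ← R2 + (1/6)·R1: [0, -4/3, 2, 4/3]
R3 ← R3 − (2/3)·R1: [0, 4/3, -2, -4/3]
R4 ← R4 − (1/2)·R1: [0, -4, 6, 4]
R5 ← R5 − (2/3)·R1: [0, -8/3, 4, 8/3]
R6 ← R6 − (1/6)·R1: [0, -8/3, 4, 8/3]
R3 ← R3 + R2: [0, 0, 0, 0]
R4 ← R4 − (3)·R2: [0, 0, 0, 0]
R5 ← R5 − (2)·R2: [0, 0, 0, 0]
R6 ← R6 − (2)·R2: [0, 0, 0, 0]
2 nonzero rows, so rank(M) = 2.
M has 4 columns; by rank–nullity, nullity = 4 − 2 = 2.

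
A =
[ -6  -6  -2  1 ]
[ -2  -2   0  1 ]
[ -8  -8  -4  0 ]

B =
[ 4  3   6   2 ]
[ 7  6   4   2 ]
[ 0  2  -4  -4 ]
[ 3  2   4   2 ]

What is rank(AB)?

2

First compute AB:
[[-63, -56, -48, -14],
 [-19, -16, -16,  -6],
 [-88, -80, -64, -16]]
Now row reduce the product.
R2 ← R2 − (19/63)·R1: [0, 8/9, -32/21, -16/9]
R3 ← R3 − (88/63)·R1: [0, -16/9, 64/21, 32/9]
R3 ← R3 + (2)·R2: [0, 0, 0, 0]
2 nonzero rows, so rank(AB) = 2.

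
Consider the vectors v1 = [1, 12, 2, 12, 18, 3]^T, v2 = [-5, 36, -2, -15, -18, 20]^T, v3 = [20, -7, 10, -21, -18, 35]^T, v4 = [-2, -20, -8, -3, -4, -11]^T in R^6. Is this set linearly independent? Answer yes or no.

Form the matrix with these vectors as rows and row reduce.
R2 ← R2 + (5)·R1: [0, 96, 8, 45, 72, 35]
R3 ← R3 − (20)·R1: [0, -247, -30, -261, -378, -25]
R4 ← R4 + (2)·R1: [0, 4, -4, 21, 32, -5]
R3 ← R3 + (247/96)·R2: [0, 0, -113/12, -4647/32, -771/4, 6245/96]
R4 ← R4 − (1/24)·R2: [0, 0, -13/3, 153/8, 29, -155/24]
R4 ← R4 − (52/113)·R3: [0, 0, 0, 19425/226, 13300/113, -8225/226]
4 nonzero rows, so the 4 vectors span a space of dimension 4.
Since 4 = 4, the vectors are linearly independent.

yes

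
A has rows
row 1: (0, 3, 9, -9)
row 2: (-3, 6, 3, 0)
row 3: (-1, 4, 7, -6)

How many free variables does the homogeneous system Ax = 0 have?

Row reduce to echelon form.
Swap R1 ↔ R2
R3 ← R3 − (1/3)·R1: [0, 2, 6, -6]
R3 ← R3 − (2/3)·R2: [0, 0, 0, 0]
2 nonzero rows, so rank(A) = 2.
A has 4 columns; by rank–nullity, nullity = 4 − 2 = 2.

2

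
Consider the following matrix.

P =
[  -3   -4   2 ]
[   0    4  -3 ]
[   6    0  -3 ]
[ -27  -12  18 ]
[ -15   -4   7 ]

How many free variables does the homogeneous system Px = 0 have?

0

Row reduce to echelon form.
R3 ← R3 + (2)·R1: [0, -8, 1]
R4 ← R4 − (9)·R1: [0, 24, 0]
R5 ← R5 − (5)·R1: [0, 16, -3]
R3 ← R3 + (2)·R2: [0, 0, -5]
R4 ← R4 − (6)·R2: [0, 0, 18]
R5 ← R5 − (4)·R2: [0, 0, 9]
R4 ← R4 + (18/5)·R3: [0, 0, 0]
R5 ← R5 + (9/5)·R3: [0, 0, 0]
3 nonzero rows, so rank(P) = 3.
P has 3 columns; by rank–nullity, nullity = 3 − 3 = 0.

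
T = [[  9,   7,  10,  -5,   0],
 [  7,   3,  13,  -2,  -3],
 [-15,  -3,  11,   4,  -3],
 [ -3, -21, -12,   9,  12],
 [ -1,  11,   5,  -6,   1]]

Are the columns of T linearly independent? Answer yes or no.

Row reduce T to echelon form.
R2 ← R2 − (7/9)·R1: [0, -22/9, 47/9, 17/9, -3]
R3 ← R3 + (5/3)·R1: [0, 26/3, 83/3, -13/3, -3]
R4 ← R4 + (1/3)·R1: [0, -56/3, -26/3, 22/3, 12]
R5 ← R5 + (1/9)·R1: [0, 106/9, 55/9, -59/9, 1]
R3 ← R3 + (39/11)·R2: [0, 0, 508/11, 26/11, -150/11]
R4 ← R4 − (84/11)·R2: [0, 0, -534/11, -78/11, 384/11]
R5 ← R5 + (53/11)·R2: [0, 0, 344/11, 28/11, -148/11]
R4 ← R4 + (267/254)·R3: [0, 0, 0, -585/127, 2613/127]
R5 ← R5 − (86/127)·R3: [0, 0, 0, 120/127, -536/127]
R5 ← R5 + (8/39)·R4: [0, 0, 0, 0, 0]
4 pivots among 5 columns.
Only 4 < 5 pivot columns, so the columns are linearly dependent.

no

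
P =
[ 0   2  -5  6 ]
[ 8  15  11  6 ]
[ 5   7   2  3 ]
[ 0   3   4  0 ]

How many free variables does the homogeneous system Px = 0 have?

0

Row reduce to echelon form.
Swap R1 ↔ R2
R3 ← R3 − (5/8)·R1: [0, -19/8, -39/8, -3/4]
R3 ← R3 + (19/16)·R2: [0, 0, -173/16, 51/8]
R4 ← R4 − (3/2)·R2: [0, 0, 23/2, -9]
R4 ← R4 + (184/173)·R3: [0, 0, 0, -384/173]
4 nonzero rows, so rank(P) = 4.
P has 4 columns; by rank–nullity, nullity = 4 − 4 = 0.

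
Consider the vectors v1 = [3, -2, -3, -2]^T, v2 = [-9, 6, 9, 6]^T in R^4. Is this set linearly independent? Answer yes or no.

Form the matrix with these vectors as rows and row reduce.
R2 ← R2 + (3)·R1: [0, 0, 0, 0]
1 nonzero row, so the 2 vectors span a space of dimension 1.
Since 1 < 2, the vectors are linearly dependent.

no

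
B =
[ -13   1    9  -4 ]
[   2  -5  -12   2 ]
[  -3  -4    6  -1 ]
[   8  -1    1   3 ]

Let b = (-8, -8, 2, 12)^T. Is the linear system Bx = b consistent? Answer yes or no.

Row reduce the augmented matrix [B | b].
R2 ← R2 + (2/13)·R1: [0, -63/13, -138/13, 18/13, -120/13]
R3 ← R3 − (3/13)·R1: [0, -55/13, 51/13, -1/13, 50/13]
R4 ← R4 + (8/13)·R1: [0, -5/13, 85/13, 7/13, 92/13]
R3 ← R3 − (55/63)·R2: [0, 0, 277/21, -9/7, 250/21]
R4 ← R4 − (5/63)·R2: [0, 0, 155/21, 3/7, 164/21]
R4 ← R4 − (155/277)·R3: [0, 0, 0, 318/277, 318/277]
The echelon form has 4 nonzero rows, and every pivot lies in the first 4 columns, so rank(B) = rank([B|b]) = 4.
The system is consistent.

yes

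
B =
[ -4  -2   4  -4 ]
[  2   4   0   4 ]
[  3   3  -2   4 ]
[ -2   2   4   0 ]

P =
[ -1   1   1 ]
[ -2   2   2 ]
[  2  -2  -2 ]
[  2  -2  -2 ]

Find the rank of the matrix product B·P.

First compute BP:
[[  8,  -8,  -8],
 [ -2,   2,   2],
 [ -5,   5,   5],
 [  6,  -6,  -6]]
Now row reduce the product.
R2 ← R2 + (1/4)·R1: [0, 0, 0]
R3 ← R3 + (5/8)·R1: [0, 0, 0]
R4 ← R4 − (3/4)·R1: [0, 0, 0]
1 nonzero row, so rank(BP) = 1.

1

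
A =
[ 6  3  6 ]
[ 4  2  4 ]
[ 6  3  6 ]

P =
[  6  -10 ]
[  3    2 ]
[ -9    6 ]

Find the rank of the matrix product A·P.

1

First compute AP:
[[ -9, -18],
 [ -6, -12],
 [ -9, -18]]
Now row reduce the product.
R2 ← R2 − (2/3)·R1: [0, 0]
R3 ← R3 − R1: [0, 0]
1 nonzero row, so rank(AP) = 1.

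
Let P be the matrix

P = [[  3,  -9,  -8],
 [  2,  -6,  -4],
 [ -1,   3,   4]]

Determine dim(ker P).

1

Row reduce to echelon form.
R2 ← R2 − (2/3)·R1: [0, 0, 4/3]
R3 ← R3 + (1/3)·R1: [0, 0, 4/3]
R3 ← R3 − R2: [0, 0, 0]
2 nonzero rows, so rank(P) = 2.
P has 3 columns; by rank–nullity, nullity = 3 − 2 = 1.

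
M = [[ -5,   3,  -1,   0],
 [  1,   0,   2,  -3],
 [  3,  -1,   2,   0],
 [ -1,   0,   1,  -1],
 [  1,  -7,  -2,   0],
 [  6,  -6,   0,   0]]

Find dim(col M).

Row reduce to echelon form.
R2 ← R2 + (1/5)·R1: [0, 3/5, 9/5, -3]
R3 ← R3 + (3/5)·R1: [0, 4/5, 7/5, 0]
R4 ← R4 − (1/5)·R1: [0, -3/5, 6/5, -1]
R5 ← R5 + (1/5)·R1: [0, -32/5, -11/5, 0]
R6 ← R6 + (6/5)·R1: [0, -12/5, -6/5, 0]
R3 ← R3 − (4/3)·R2: [0, 0, -1, 4]
R4 ← R4 + R2: [0, 0, 3, -4]
R5 ← R5 + (32/3)·R2: [0, 0, 17, -32]
R6 ← R6 + (4)·R2: [0, 0, 6, -12]
R4 ← R4 + (3)·R3: [0, 0, 0, 8]
R5 ← R5 + (17)·R3: [0, 0, 0, 36]
R6 ← R6 + (6)·R3: [0, 0, 0, 12]
R5 ← R5 − (9/2)·R4: [0, 0, 0, 0]
R6 ← R6 − (3/2)·R4: [0, 0, 0, 0]
Echelon form has 4 nonzero rows, so rank(M) = 4.
The column space has dimension equal to the rank: 4.

4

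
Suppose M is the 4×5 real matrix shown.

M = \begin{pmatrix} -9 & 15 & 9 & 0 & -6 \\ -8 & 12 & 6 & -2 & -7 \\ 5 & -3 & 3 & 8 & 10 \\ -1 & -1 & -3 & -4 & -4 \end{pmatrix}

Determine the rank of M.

Row reduce to echelon form.
R2 ← R2 − (8/9)·R1: [0, -4/3, -2, -2, -5/3]
R3 ← R3 + (5/9)·R1: [0, 16/3, 8, 8, 20/3]
R4 ← R4 − (1/9)·R1: [0, -8/3, -4, -4, -10/3]
R3 ← R3 + (4)·R2: [0, 0, 0, 0, 0]
R4 ← R4 − (2)·R2: [0, 0, 0, 0, 0]
Echelon form has 2 nonzero rows, so rank(M) = 2.

2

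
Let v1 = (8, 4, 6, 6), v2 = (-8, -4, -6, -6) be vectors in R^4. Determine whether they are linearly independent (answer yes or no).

no

Form the matrix with these vectors as rows and row reduce.
R2 ← R2 + R1: [0, 0, 0, 0]
1 nonzero row, so the 2 vectors span a space of dimension 1.
Since 1 < 2, the vectors are linearly dependent.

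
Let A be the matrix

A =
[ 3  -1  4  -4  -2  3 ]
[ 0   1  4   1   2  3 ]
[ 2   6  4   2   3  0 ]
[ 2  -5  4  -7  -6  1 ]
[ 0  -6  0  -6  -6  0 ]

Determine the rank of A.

Row reduce to echelon form.
R3 ← R3 − (2/3)·R1: [0, 20/3, 4/3, 14/3, 13/3, -2]
R4 ← R4 − (2/3)·R1: [0, -13/3, 4/3, -13/3, -14/3, -1]
R3 ← R3 − (20/3)·R2: [0, 0, -76/3, -2, -9, -22]
R4 ← R4 + (13/3)·R2: [0, 0, 56/3, 0, 4, 12]
R5 ← R5 + (6)·R2: [0, 0, 24, 0, 6, 18]
R4 ← R4 + (14/19)·R3: [0, 0, 0, -28/19, -50/19, -80/19]
R5 ← R5 + (18/19)·R3: [0, 0, 0, -36/19, -48/19, -54/19]
R5 ← R5 − (9/7)·R4: [0, 0, 0, 0, 6/7, 18/7]
Echelon form has 5 nonzero rows, so rank(A) = 5.

5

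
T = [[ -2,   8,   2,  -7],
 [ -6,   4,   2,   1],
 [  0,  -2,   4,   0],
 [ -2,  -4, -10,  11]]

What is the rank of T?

3

Row reduce to echelon form.
R2 ← R2 − (3)·R1: [0, -20, -4, 22]
R4 ← R4 − R1: [0, -12, -12, 18]
R3 ← R3 − (1/10)·R2: [0, 0, 22/5, -11/5]
R4 ← R4 − (3/5)·R2: [0, 0, -48/5, 24/5]
R4 ← R4 + (24/11)·R3: [0, 0, 0, 0]
Echelon form has 3 nonzero rows, so rank(T) = 3.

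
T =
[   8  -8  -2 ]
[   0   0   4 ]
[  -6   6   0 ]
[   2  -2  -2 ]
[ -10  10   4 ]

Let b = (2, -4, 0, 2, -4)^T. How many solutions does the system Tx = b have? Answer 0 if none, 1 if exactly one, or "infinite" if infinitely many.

Row reduce the augmented matrix [T | b].
R3 ← R3 + (3/4)·R1: [0, 0, -3/2, 3/2]
R4 ← R4 − (1/4)·R1: [0, 0, -3/2, 3/2]
R5 ← R5 + (5/4)·R1: [0, 0, 3/2, -3/2]
R3 ← R3 + (3/8)·R2: [0, 0, 0, 0]
R4 ← R4 + (3/8)·R2: [0, 0, 0, 0]
R5 ← R5 − (3/8)·R2: [0, 0, 0, 0]
The echelon form has 2 nonzero rows, and every pivot lies in the first 3 columns, so rank(T) = rank([T|b]) = 2.
The system is consistent.
rank = 2 < 3 unknowns, so there are infinitely many solutions.

infinite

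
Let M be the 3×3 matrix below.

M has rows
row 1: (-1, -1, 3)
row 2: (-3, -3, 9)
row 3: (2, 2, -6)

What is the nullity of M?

Row reduce to echelon form.
R2 ← R2 − (3)·R1: [0, 0, 0]
R3 ← R3 + (2)·R1: [0, 0, 0]
1 nonzero row, so rank(M) = 1.
M has 3 columns; by rank–nullity, nullity = 3 − 1 = 2.

2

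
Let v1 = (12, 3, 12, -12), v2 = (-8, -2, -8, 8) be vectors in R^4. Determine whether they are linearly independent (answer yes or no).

Form the matrix with these vectors as rows and row reduce.
R2 ← R2 + (2/3)·R1: [0, 0, 0, 0]
1 nonzero row, so the 2 vectors span a space of dimension 1.
Since 1 < 2, the vectors are linearly dependent.

no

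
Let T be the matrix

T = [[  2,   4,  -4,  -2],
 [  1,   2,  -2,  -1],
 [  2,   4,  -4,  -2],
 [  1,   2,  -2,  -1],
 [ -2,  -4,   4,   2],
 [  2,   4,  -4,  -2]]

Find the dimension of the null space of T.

3

Row reduce to echelon form.
R2 ← R2 − (1/2)·R1: [0, 0, 0, 0]
R3 ← R3 − R1: [0, 0, 0, 0]
R4 ← R4 − (1/2)·R1: [0, 0, 0, 0]
R5 ← R5 + R1: [0, 0, 0, 0]
R6 ← R6 − R1: [0, 0, 0, 0]
1 nonzero row, so rank(T) = 1.
T has 4 columns; by rank–nullity, nullity = 4 − 1 = 3.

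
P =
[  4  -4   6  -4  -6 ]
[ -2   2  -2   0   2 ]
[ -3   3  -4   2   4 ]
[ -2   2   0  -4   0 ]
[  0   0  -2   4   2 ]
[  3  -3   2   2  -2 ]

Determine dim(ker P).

3

Row reduce to echelon form.
R2 ← R2 + (1/2)·R1: [0, 0, 1, -2, -1]
R3 ← R3 + (3/4)·R1: [0, 0, 1/2, -1, -1/2]
R4 ← R4 + (1/2)·R1: [0, 0, 3, -6, -3]
R6 ← R6 − (3/4)·R1: [0, 0, -5/2, 5, 5/2]
R3 ← R3 − (1/2)·R2: [0, 0, 0, 0, 0]
R4 ← R4 − (3)·R2: [0, 0, 0, 0, 0]
R5 ← R5 + (2)·R2: [0, 0, 0, 0, 0]
R6 ← R6 + (5/2)·R2: [0, 0, 0, 0, 0]
2 nonzero rows, so rank(P) = 2.
P has 5 columns; by rank–nullity, nullity = 5 − 2 = 3.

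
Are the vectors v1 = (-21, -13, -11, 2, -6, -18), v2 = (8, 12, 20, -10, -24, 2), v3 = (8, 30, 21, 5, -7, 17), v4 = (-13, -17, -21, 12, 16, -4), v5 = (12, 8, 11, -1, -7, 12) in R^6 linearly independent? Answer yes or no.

no

Form the matrix with these vectors as rows and row reduce.
R2 ← R2 + (8/21)·R1: [0, 148/21, 332/21, -194/21, -184/7, -34/7]
R3 ← R3 + (8/21)·R1: [0, 526/21, 353/21, 121/21, -65/7, 71/7]
R4 ← R4 − (13/21)·R1: [0, -188/21, -298/21, 226/21, 138/7, 50/7]
R5 ← R5 + (4/7)·R1: [0, 4/7, 33/7, 1/7, -73/7, 12/7]
R3 ← R3 − (263/74)·R2: [0, 0, -1457/37, 1428/37, 3113/37, 1014/37]
R4 ← R4 + (47/37)·R2: [0, 0, 218/37, -36/37, -506/37, 36/37]
R5 ← R5 − (3/37)·R2: [0, 0, 127/37, 33/37, -307/37, 78/37]
R4 ← R4 + (218/1457)·R3: [0, 0, 0, 6996/1457, -1584/1457, 7392/1457]
R5 ← R5 + (127/1457)·R3: [0, 0, 0, 6201/1457, -1404/1457, 6552/1457]
R5 ← R5 − (39/44)·R4: [0, 0, 0, 0, 0, 0]
4 nonzero rows, so the 5 vectors span a space of dimension 4.
Since 4 < 5, the vectors are linearly dependent.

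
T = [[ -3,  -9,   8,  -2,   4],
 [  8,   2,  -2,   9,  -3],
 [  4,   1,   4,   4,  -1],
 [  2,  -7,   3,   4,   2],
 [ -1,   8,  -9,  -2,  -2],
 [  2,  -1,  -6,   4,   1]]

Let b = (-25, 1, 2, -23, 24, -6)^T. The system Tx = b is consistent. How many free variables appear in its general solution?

Row reduce the augmented matrix [T | b].
R2 ← R2 + (8/3)·R1: [0, -22, 58/3, 11/3, 23/3, -197/3]
R3 ← R3 + (4/3)·R1: [0, -11, 44/3, 4/3, 13/3, -94/3]
R4 ← R4 + (2/3)·R1: [0, -13, 25/3, 8/3, 14/3, -119/3]
R5 ← R5 − (1/3)·R1: [0, 11, -35/3, -4/3, -10/3, 97/3]
R6 ← R6 + (2/3)·R1: [0, -7, -2/3, 8/3, 11/3, -68/3]
R3 ← R3 − (1/2)·R2: [0, 0, 5, -1/2, 1/2, 3/2]
R4 ← R4 − (13/22)·R2: [0, 0, -34/11, 1/2, 3/22, -19/22]
R5 ← R5 + (1/2)·R2: [0, 0, -2, 1/2, 1/2, -1/2]
R6 ← R6 − (7/22)·R2: [0, 0, -75/11, 3/2, 27/22, -39/22]
R4 ← R4 + (34/55)·R3: [0, 0, 0, 21/110, 49/110, 7/110]
R5 ← R5 + (2/5)·R3: [0, 0, 0, 3/10, 7/10, 1/10]
R6 ← R6 + (15/11)·R3: [0, 0, 0, 9/11, 21/11, 3/11]
R5 ← R5 − (11/7)·R4: [0, 0, 0, 0, 0, 0]
R6 ← R6 − (30/7)·R4: [0, 0, 0, 0, 0, 0]
The echelon form has 4 nonzero rows, and every pivot lies in the first 5 columns, so rank(T) = rank([T|b]) = 4.
The system is consistent.
Free variables = (unknowns) − (rank) = 5 − 4 = 1.

1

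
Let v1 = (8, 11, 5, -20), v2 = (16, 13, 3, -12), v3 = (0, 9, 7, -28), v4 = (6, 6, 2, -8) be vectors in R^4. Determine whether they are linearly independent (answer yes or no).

Form the matrix with these vectors as rows and row reduce.
R2 ← R2 − (2)·R1: [0, -9, -7, 28]
R4 ← R4 − (3/4)·R1: [0, -9/4, -7/4, 7]
R3 ← R3 + R2: [0, 0, 0, 0]
R4 ← R4 − (1/4)·R2: [0, 0, 0, 0]
2 nonzero rows, so the 4 vectors span a space of dimension 2.
Since 2 < 4, the vectors are linearly dependent.

no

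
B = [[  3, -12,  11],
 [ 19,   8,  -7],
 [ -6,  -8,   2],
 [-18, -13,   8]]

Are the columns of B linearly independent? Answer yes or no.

Row reduce B to echelon form.
R2 ← R2 − (19/3)·R1: [0, 84, -230/3]
R3 ← R3 + (2)·R1: [0, -32, 24]
R4 ← R4 + (6)·R1: [0, -85, 74]
R3 ← R3 + (8/21)·R2: [0, 0, -328/63]
R4 ← R4 + (85/84)·R2: [0, 0, -451/126]
R4 ← R4 − (11/16)·R3: [0, 0, 0]
3 pivots among 3 columns.
Every column is a pivot column, so the columns are linearly independent.

yes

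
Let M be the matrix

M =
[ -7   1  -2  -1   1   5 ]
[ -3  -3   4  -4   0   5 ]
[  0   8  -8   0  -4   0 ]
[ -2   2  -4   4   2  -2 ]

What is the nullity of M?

Row reduce to echelon form.
R2 ← R2 − (3/7)·R1: [0, -24/7, 34/7, -25/7, -3/7, 20/7]
R4 ← R4 − (2/7)·R1: [0, 12/7, -24/7, 30/7, 12/7, -24/7]
R3 ← R3 + (7/3)·R2: [0, 0, 10/3, -25/3, -5, 20/3]
R4 ← R4 + (1/2)·R2: [0, 0, -1, 5/2, 3/2, -2]
R4 ← R4 + (3/10)·R3: [0, 0, 0, 0, 0, 0]
3 nonzero rows, so rank(M) = 3.
M has 6 columns; by rank–nullity, nullity = 6 − 3 = 3.

3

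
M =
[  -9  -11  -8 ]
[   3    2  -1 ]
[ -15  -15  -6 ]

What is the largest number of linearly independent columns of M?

2

Row reduce to echelon form.
R2 ← R2 + (1/3)·R1: [0, -5/3, -11/3]
R3 ← R3 − (5/3)·R1: [0, 10/3, 22/3]
R3 ← R3 + (2)·R2: [0, 0, 0]
Echelon form has 2 nonzero rows, so rank(M) = 2.
The rank gives the maximum number of linearly independent columns: 2.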